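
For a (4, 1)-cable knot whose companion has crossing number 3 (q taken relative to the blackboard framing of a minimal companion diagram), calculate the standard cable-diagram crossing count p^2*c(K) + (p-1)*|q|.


Step 1: Each of the c(K) crossings of the companion diagram becomes p*p = p^2 crossings among the p parallel strands, and each of the |q| twists s_1 s_2 ... s_(p-1) adds (p-1) crossings.
  Crossings = p^2 * c(K) + (p-1)*|q|
Step 2: = 4^2 * 3 + (4-1)*1
Step 3: = 16*3 + 3*1
Step 4: = 48 + 3 = 51

51


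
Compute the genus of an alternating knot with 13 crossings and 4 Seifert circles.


For alternating knots, g = (c - s + 1)/2.
= (13 - 4 + 1)/2
= 10/2 = 5

5


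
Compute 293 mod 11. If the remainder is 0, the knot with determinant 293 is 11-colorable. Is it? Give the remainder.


Step 1: A knot is p-colorable if and only if p divides its determinant.
Step 2: Compute 293 mod 11.
293 = 26 * 11 + 7
Step 3: 293 mod 11 = 7
Step 4: The knot is 11-colorable: no

7


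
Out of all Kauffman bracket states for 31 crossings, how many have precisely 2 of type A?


We choose which 2 of 31 crossings get A-smoothings.
C(31, 2) = 31! / (2! * 29!)
= 465

465


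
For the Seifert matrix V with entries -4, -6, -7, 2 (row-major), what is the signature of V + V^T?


Step 1: V + V^T = [[-8, -13], [-13, 4]]
Step 2: trace = -4, det = -201
Step 3: Discriminant = (-4)^2 - 4*(-201) = 820
Step 4: Eigenvalues: 12.3178, -16.3178
Step 5: Signature = (# positive eigenvalues) - (# negative eigenvalues) = 0

0


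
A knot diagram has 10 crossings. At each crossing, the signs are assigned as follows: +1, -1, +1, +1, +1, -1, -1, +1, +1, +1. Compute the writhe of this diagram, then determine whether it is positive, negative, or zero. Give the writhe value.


Step 1: Count positive crossings (+1).
Positive crossings: 7
Step 2: Count negative crossings (-1).
Negative crossings: 3
Step 3: Writhe = (positive) - (negative)
w = 7 - 3 = 4
Step 4: |w| = 4, and w is positive

4


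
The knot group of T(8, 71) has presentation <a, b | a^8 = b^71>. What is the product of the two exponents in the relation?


The relation is a^8 = b^71.
Product of exponents = 8 * 71
= 568

568


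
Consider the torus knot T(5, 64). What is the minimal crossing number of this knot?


For a torus knot T(p, q) with gcd(p,q)=1,
the crossing number is min(p*(q-1), q*(p-1)).
p*(q-1) = 5*63 = 315
q*(p-1) = 64*4 = 256
min(315, 256) = 256

256


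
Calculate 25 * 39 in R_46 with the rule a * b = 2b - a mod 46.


25 * 39 = 2*39 - 25 mod 46
= 78 - 25 mod 46
= 53 mod 46 = 7

7


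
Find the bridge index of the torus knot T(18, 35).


The bridge number of T(p,q) is min(p,q).
min(18, 35) = 18

18


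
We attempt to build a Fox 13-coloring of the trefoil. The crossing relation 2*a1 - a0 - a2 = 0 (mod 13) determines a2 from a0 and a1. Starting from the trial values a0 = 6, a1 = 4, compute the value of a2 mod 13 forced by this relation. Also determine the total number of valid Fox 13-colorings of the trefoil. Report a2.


Step 1: Apply the given crossing relation 2*a1 - a0 - a2 = 0 (mod 13).
  a2 = 2*a1 - a0 mod 13
  a2 = 2*4 - 6 mod 13
  a2 = 8 - 6 mod 13
  a2 = 2 mod 13 = 2
Step 2: The trefoil has determinant 3.
  Number of Fox p-colorings (p prime) is p^2 if p = 3, else p.
  Since 13 does not divide 3, only trivial (constant) colorings exist.
  (So the trial a0 = 6, a1 = 4 with a0 != a1 does NOT extend to a valid coloring of the whole trefoil: the other two crossing relations require 3*(a1 - a0) = 0 (mod 13), which fails.)
  Total colorings = 13
Step 3: a2 = 2, total Fox 13-colorings = 13

2


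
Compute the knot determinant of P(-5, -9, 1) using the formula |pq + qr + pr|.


Step 1: Compute pq + qr + pr.
pq = (-5)*(-9) = 45
qr = (-9)*1 = -9
pr = (-5)*1 = -5
pq + qr + pr = 45 + (-9) + (-5) = 31
Step 2: Take absolute value.
det(P(-5,-9,1)) = |31| = 31

31


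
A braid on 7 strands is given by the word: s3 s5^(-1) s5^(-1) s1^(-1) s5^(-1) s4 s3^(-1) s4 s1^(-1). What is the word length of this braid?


The word length counts the number of generators (including inverses).
Listing each generator: s3, s5^(-1), s5^(-1), s1^(-1), s5^(-1), s4, s3^(-1), s4, s1^(-1)
There are 9 generators in this braid word.

9


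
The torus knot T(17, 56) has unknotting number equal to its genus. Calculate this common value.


For a torus knot T(p,q), both the unknotting number and genus equal (p-1)(q-1)/2.
= (17-1)(56-1)/2
= 16*55/2
= 880/2 = 440

440


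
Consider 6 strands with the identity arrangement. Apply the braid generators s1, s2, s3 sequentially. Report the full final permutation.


Starting with identity [1, 2, 3, 4, 5, 6].
Apply generators in sequence:
  After s1: [2, 1, 3, 4, 5, 6]
  After s2: [2, 3, 1, 4, 5, 6]
  After s3: [2, 3, 4, 1, 5, 6]
Final permutation: [2, 3, 4, 1, 5, 6]

[2, 3, 4, 1, 5, 6]


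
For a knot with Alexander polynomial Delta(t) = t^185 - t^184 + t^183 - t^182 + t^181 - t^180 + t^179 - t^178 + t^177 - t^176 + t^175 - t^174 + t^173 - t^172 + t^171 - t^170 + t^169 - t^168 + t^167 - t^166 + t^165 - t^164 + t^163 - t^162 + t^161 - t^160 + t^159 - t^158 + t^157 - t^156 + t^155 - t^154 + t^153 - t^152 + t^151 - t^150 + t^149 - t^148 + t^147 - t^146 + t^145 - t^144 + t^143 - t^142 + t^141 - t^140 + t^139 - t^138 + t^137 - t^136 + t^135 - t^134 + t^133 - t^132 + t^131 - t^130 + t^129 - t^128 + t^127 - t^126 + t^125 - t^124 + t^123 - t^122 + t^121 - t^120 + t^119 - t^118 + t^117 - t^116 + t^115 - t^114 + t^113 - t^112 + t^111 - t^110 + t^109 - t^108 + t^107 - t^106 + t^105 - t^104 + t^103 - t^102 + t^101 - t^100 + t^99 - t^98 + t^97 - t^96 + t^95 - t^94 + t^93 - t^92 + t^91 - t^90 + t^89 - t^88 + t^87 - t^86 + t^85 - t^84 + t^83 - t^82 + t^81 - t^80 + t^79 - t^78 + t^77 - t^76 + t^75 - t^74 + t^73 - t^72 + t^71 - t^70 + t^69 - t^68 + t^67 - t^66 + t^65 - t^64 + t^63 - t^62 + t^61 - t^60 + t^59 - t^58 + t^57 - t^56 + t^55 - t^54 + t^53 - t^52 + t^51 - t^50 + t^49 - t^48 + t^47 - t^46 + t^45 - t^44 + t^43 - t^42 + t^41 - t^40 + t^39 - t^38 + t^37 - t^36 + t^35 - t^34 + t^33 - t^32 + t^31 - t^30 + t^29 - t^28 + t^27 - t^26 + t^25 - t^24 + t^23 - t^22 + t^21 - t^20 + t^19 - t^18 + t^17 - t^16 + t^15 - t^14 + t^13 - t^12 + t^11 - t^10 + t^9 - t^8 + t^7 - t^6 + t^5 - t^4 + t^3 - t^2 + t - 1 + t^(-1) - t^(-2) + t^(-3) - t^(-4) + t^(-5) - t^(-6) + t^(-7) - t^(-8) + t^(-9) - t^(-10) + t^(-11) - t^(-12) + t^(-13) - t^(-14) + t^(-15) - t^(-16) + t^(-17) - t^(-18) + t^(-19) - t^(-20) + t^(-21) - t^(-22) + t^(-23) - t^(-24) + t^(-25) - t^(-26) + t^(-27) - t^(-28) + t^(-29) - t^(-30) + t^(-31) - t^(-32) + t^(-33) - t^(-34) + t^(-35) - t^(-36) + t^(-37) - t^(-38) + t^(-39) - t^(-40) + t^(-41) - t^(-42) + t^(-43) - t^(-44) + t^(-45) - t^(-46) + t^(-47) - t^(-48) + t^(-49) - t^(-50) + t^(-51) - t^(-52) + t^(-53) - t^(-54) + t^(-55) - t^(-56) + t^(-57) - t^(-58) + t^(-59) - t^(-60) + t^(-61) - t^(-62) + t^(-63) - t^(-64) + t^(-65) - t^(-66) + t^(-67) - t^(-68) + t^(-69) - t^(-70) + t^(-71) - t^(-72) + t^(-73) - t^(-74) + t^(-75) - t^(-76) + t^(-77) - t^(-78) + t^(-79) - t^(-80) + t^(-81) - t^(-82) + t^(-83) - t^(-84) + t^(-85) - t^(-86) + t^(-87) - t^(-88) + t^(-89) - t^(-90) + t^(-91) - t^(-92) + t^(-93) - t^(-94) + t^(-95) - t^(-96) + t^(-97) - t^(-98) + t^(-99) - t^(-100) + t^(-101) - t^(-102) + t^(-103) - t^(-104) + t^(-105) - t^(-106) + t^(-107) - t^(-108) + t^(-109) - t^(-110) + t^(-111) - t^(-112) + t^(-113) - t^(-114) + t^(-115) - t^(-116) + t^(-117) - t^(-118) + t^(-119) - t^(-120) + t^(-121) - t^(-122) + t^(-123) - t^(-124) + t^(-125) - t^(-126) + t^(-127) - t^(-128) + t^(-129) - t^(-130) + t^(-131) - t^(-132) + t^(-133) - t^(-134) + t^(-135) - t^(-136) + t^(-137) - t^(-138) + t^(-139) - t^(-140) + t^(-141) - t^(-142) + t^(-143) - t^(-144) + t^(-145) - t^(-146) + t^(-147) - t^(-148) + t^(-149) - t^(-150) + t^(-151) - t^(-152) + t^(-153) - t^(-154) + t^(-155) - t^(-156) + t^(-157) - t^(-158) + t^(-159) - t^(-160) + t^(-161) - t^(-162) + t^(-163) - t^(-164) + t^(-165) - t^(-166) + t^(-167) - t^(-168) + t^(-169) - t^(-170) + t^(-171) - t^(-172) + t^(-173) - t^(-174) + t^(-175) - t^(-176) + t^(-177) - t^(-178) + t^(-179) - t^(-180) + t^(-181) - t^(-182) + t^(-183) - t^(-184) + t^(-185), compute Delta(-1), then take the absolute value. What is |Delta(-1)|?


Step 1: The polynomial has 371 terms with alternating signs, exponents from 185 down to -185.
Step 2: Substitute t = -1. The i-th term has coefficient (-1)^i and exponent (m-i),
  so its value is (-1)^i * (-1)^(m-i) = (-1)^m = -1 for every i.
Step 3: All 371 terms equal -1, so Delta(-1) = 371 * (-1) = -371
Step 4: |Delta(-1)| = 371

371


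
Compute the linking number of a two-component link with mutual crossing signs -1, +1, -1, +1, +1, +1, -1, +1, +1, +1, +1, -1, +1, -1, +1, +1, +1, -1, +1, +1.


Step 1: Count positive crossings: 14
Step 2: Count negative crossings: 6
Step 3: Sum of signs = 14 - 6 = 8
Step 4: Linking number = sum/2 = 8/2 = 4

4


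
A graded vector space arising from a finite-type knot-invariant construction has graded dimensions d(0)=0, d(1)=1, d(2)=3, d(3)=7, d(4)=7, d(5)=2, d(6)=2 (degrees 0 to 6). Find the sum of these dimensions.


Total dimension = d(0) + d(1) + ... + d(6)
= 0 + 1 + 3 + 7 + 7 + 2 + 2
= 22

22


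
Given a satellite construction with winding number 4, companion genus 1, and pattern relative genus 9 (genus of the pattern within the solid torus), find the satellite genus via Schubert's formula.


Schubert: g(satellite) = g_rel(pattern) + |winding| * g(companion),
where g_rel(pattern) is the genus of the pattern relative to the solid torus.
= 9 + 4 * 1
= 9 + 4 = 13

13


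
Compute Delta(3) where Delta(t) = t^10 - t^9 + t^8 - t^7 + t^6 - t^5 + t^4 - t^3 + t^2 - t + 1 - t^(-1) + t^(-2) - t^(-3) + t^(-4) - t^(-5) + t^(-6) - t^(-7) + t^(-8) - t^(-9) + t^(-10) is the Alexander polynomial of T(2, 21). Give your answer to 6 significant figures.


Substituting t = 3 into Delta(t) = t^10 - t^9 + t^8 - t^7 + t^6 - t^5 + t^4 - t^3 + t^2 - t + 1 - t^(-1) + t^(-2) - t^(-3) + t^(-4) - t^(-5) + t^(-6) - t^(-7) + t^(-8) - t^(-9) + t^(-10):
Term values: (59049) + (-19683) + (6561) + (-2187) + (729) + (-243) + (81) + (-27) + (9) + (-3) + (1) + (-0.333333) + (0.111111) + (-0.037037) + (0.0123457) + (-0.00411523) + (0.00137174) + (-0.000457247) + (0.000152416) + (-5.08053e-05) + (1.69351e-05)
Sum = 44286.75
Rounded to 6 significant figures: 44286.8

44286.8


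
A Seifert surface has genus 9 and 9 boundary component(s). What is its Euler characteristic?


chi = 2 - 2g - b
= 2 - 2*9 - 9
= 2 - 18 - 9 = -25

-25


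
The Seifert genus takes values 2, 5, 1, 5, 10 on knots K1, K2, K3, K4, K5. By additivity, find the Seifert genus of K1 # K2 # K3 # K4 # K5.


The Seifert genus is additive under connected sum.
Seifert genus(K1 # K2 # K3 # K4 # K5) = (2) + (5) + (1) + (5) + (10)
= 23

23


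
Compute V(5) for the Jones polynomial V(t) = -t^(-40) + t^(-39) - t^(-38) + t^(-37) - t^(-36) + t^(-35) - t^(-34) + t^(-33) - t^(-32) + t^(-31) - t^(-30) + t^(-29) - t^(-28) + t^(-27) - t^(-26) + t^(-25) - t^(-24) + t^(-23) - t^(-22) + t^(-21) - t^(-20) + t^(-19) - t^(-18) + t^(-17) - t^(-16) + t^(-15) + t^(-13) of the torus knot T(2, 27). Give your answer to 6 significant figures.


Substituting t = 5 into V(t) = -t^(-40) + t^(-39) - t^(-38) + t^(-37) - t^(-36) + t^(-35) - t^(-34) + t^(-33) - t^(-32) + t^(-31) - t^(-30) + t^(-29) - t^(-28) + t^(-27) - t^(-26) + t^(-25) - t^(-24) + t^(-23) - t^(-22) + t^(-21) - t^(-20) + t^(-19) - t^(-18) + t^(-17) - t^(-16) + t^(-15) + t^(-13):
  (-)t^(-40) = -1.09951e-28
  (+)t^(-39) = 5.49756e-28
  (-)t^(-38) = -2.74878e-27
  (+)t^(-37) = 1.37439e-26
  (-)t^(-36) = -6.87195e-26
  (+)t^(-35) = 3.43597e-25
  (-)t^(-34) = -1.71799e-24
  (+)t^(-33) = 8.58993e-24
  (-)t^(-32) = -4.29497e-23
  (+)t^(-31) = 2.14748e-22
  (-)t^(-30) = -1.07374e-21
  (+)t^(-29) = 5.36871e-21
  (-)t^(-28) = -2.68435e-20
  (+)t^(-27) = 1.34218e-19
  (-)t^(-26) = -6.71089e-19
  (+)t^(-25) = 3.35544e-18
  (-)t^(-24) = -1.67772e-17
  (+)t^(-23) = 8.38861e-17
  (-)t^(-22) = -4.1943e-16
  (+)t^(-21) = 2.09715e-15
  (-)t^(-20) = -1.04858e-14
  (+)t^(-19) = 5.24288e-14
  (-)t^(-18) = -2.62144e-13
  (+)t^(-17) = 1.31072e-12
  (-)t^(-16) = -6.5536e-12
  (+)t^(-15) = 3.2768e-11
  (+)t^(-13) = 8.192e-10
Sum = (-1.09951e-28) + (5.49756e-28) + (-2.74878e-27) + (1.37439e-26) + (-6.87195e-26) + (3.43597e-25) + (-1.71799e-24) + (8.58993e-24) + (-4.29497e-23) + (2.14748e-22) + (-1.07374e-21) + (5.36871e-21) + (-2.68435e-20) + (1.34218e-19) + (-6.71089e-19) + (3.35544e-18) + (-1.67772e-17) + (8.38861e-17) + (-4.1943e-16) + (2.09715e-15) + (-1.04858e-14) + (5.24288e-14) + (-2.62144e-13) + (1.31072e-12) + (-6.5536e-12) + (3.2768e-11) + (8.192e-10)
= 8.465066667e-10
Rounded to 6 significant figures: 8.46507e-10

8.46507e-10


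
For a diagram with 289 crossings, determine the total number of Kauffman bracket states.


Each crossing contributes 2 choices (A-smoothing or B-smoothing).
Total states = 2^289 = 994646472819573284310764496293641680200912301594695434880927953786318994025066751066112

994646472819573284310764496293641680200912301594695434880927953786318994025066751066112


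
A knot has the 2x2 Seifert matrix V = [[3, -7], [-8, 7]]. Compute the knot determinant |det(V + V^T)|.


Step 1: Form V + V^T where V = [[3, -7], [-8, 7]]
  V^T = [[3, -8], [-7, 7]]
  V + V^T = [[6, -15], [-15, 14]]
Step 2: det(V + V^T) = 6*14 - (-15)*(-15)
  = 84 - 225 = -141
Step 3: Knot determinant = |det(V + V^T)| = |-141| = 141

141


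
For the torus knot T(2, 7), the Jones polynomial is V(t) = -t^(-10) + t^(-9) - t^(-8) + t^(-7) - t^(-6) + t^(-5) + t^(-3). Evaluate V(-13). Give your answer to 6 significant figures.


Substituting t = -13 into V(t) = -t^(-10) + t^(-9) - t^(-8) + t^(-7) - t^(-6) + t^(-5) + t^(-3):
  (-)t^(-10) = -7.25382e-12
  (+)t^(-9) = -9.42996e-11
  (-)t^(-8) = -1.22589e-09
  (+)t^(-7) = -1.59366e-08
  (-)t^(-6) = -2.07176e-07
  (+)t^(-5) = -2.69329e-06
  (+)t^(-3) = -0.000455166
Sum = (-7.25382e-12) + (-9.42996e-11) + (-1.22589e-09) + (-1.59366e-08) + (-2.07176e-07) + (-2.69329e-06) + (-0.000455166)
= -0.0004580838667
Rounded to 6 significant figures: -0.000458084

-0.000458084


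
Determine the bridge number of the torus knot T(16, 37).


The bridge number of T(p,q) is min(p,q).
min(16, 37) = 16

16


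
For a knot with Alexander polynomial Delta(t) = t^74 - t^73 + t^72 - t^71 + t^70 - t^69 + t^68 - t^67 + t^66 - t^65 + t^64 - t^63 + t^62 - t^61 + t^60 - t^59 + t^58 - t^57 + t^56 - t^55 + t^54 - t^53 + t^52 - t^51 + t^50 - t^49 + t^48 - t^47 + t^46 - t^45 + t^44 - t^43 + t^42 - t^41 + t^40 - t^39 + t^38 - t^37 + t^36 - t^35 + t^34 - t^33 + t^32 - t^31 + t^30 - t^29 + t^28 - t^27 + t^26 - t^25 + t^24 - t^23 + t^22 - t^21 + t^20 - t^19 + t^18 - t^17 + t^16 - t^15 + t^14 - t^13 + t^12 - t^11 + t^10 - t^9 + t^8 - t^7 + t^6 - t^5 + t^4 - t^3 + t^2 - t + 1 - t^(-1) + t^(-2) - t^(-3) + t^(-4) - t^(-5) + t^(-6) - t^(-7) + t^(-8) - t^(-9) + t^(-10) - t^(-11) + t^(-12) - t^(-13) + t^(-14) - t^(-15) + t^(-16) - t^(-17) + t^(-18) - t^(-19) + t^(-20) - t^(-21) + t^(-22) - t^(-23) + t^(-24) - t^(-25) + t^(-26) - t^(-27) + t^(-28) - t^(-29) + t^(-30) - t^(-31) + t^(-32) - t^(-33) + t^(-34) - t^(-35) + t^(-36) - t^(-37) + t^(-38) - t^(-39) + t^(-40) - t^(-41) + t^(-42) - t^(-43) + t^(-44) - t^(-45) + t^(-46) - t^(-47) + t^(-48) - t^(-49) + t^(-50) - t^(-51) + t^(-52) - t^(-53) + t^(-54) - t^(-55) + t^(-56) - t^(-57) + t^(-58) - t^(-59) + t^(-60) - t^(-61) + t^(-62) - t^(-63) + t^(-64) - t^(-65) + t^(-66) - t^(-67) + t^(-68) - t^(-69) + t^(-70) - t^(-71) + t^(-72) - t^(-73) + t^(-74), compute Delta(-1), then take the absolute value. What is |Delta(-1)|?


Step 1: The polynomial has 149 terms with alternating signs, exponents from 74 down to -74.
Step 2: Substitute t = -1. The i-th term has coefficient (-1)^i and exponent (m-i),
  so its value is (-1)^i * (-1)^(m-i) = (-1)^m = 1 for every i.
Step 3: All 149 terms equal 1, so Delta(-1) = 149 * (1) = 149
Step 4: |Delta(-1)| = 149

149


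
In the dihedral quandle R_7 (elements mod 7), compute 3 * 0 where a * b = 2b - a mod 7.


3 * 0 = 2*0 - 3 mod 7
= 0 - 3 mod 7
= -3 mod 7 = 4

4


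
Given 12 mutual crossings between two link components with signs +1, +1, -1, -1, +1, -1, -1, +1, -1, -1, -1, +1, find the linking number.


Step 1: Count positive crossings: 5
Step 2: Count negative crossings: 7
Step 3: Sum of signs = 5 - 7 = -2
Step 4: Linking number = sum/2 = -2/2 = -1

-1


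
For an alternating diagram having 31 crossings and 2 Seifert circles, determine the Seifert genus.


For alternating knots, g = (c - s + 1)/2.
= (31 - 2 + 1)/2
= 30/2 = 15

15


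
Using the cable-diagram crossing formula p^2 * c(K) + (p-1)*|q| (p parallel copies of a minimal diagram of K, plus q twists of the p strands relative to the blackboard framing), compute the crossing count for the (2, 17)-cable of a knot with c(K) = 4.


Step 1: Each of the c(K) crossings of the companion diagram becomes p*p = p^2 crossings among the p parallel strands, and each of the |q| twists s_1 s_2 ... s_(p-1) adds (p-1) crossings.
  Crossings = p^2 * c(K) + (p-1)*|q|
Step 2: = 2^2 * 4 + (2-1)*17
Step 3: = 4*4 + 1*17
Step 4: = 16 + 17 = 33

33


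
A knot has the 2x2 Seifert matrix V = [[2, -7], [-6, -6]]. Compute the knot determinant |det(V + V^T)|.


Step 1: Form V + V^T where V = [[2, -7], [-6, -6]]
  V^T = [[2, -6], [-7, -6]]
  V + V^T = [[4, -13], [-13, -12]]
Step 2: det(V + V^T) = 4*(-12) - (-13)*(-13)
  = -48 - 169 = -217
Step 3: Knot determinant = |det(V + V^T)| = |-217| = 217

217


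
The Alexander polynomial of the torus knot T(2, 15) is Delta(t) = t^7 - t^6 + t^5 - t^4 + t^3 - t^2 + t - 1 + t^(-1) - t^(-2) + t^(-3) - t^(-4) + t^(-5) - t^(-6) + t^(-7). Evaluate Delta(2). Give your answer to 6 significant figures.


Substituting t = 2 into Delta(t) = t^7 - t^6 + t^5 - t^4 + t^3 - t^2 + t - 1 + t^(-1) - t^(-2) + t^(-3) - t^(-4) + t^(-5) - t^(-6) + t^(-7):
Term values: (128) + (-64) + (32) + (-16) + (8) + (-4) + (2) + (-1) + (0.5) + (-0.25) + (0.125) + (-0.0625) + (0.03125) + (-0.015625) + (0.0078125)
Sum = 85.3359375
Rounded to 6 significant figures: 85.3359

85.3359


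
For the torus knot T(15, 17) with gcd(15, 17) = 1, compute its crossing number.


For a torus knot T(p, q) with gcd(p,q)=1,
the crossing number is min(p*(q-1), q*(p-1)).
p*(q-1) = 15*16 = 240
q*(p-1) = 17*14 = 238
min(240, 238) = 238

238


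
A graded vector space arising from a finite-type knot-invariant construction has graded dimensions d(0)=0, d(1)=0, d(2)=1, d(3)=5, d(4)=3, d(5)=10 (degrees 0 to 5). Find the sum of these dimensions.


Total dimension = d(0) + d(1) + ... + d(5)
= 0 + 0 + 1 + 5 + 3 + 10
= 19

19


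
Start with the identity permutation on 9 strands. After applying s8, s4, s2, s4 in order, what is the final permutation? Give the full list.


Starting with identity [1, 2, 3, 4, 5, 6, 7, 8, 9].
Apply generators in sequence:
  After s8: [1, 2, 3, 4, 5, 6, 7, 9, 8]
  After s4: [1, 2, 3, 5, 4, 6, 7, 9, 8]
  After s2: [1, 3, 2, 5, 4, 6, 7, 9, 8]
  After s4: [1, 3, 2, 4, 5, 6, 7, 9, 8]
Final permutation: [1, 3, 2, 4, 5, 6, 7, 9, 8]

[1, 3, 2, 4, 5, 6, 7, 9, 8]


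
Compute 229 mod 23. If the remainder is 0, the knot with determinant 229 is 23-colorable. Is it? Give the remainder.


Step 1: A knot is p-colorable if and only if p divides its determinant.
Step 2: Compute 229 mod 23.
229 = 9 * 23 + 22
Step 3: 229 mod 23 = 22
Step 4: The knot is 23-colorable: no

22


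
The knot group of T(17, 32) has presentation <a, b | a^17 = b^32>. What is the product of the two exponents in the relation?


The relation is a^17 = b^32.
Product of exponents = 17 * 32
= 544

544


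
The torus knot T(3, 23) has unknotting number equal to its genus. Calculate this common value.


For a torus knot T(p,q), both the unknotting number and genus equal (p-1)(q-1)/2.
= (3-1)(23-1)/2
= 2*22/2
= 44/2 = 22

22


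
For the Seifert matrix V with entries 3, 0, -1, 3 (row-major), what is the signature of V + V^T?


Step 1: V + V^T = [[6, -1], [-1, 6]]
Step 2: trace = 12, det = 35
Step 3: Discriminant = 12^2 - 4*35 = 4
Step 4: Eigenvalues: 7, 5
Step 5: Signature = (# positive eigenvalues) - (# negative eigenvalues) = 2

2


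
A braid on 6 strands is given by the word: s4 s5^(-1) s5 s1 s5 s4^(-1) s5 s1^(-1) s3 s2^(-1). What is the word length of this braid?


The word length counts the number of generators (including inverses).
Listing each generator: s4, s5^(-1), s5, s1, s5, s4^(-1), s5, s1^(-1), s3, s2^(-1)
There are 10 generators in this braid word.

10


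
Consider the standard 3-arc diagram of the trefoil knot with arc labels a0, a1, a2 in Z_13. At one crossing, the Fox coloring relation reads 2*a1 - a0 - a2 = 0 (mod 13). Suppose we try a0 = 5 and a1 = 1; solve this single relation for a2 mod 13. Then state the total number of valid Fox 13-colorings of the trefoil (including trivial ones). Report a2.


Step 1: Apply the given crossing relation 2*a1 - a0 - a2 = 0 (mod 13).
  a2 = 2*a1 - a0 mod 13
  a2 = 2*1 - 5 mod 13
  a2 = 2 - 5 mod 13
  a2 = -3 mod 13 = 10
Step 2: The trefoil has determinant 3.
  Number of Fox p-colorings (p prime) is p^2 if p = 3, else p.
  Since 13 does not divide 3, only trivial (constant) colorings exist.
  (So the trial a0 = 5, a1 = 1 with a0 != a1 does NOT extend to a valid coloring of the whole trefoil: the other two crossing relations require 3*(a1 - a0) = 0 (mod 13), which fails.)
  Total colorings = 13
Step 3: a2 = 10, total Fox 13-colorings = 13

10


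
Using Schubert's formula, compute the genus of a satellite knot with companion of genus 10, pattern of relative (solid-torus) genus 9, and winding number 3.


Schubert: g(satellite) = g_rel(pattern) + |winding| * g(companion),
where g_rel(pattern) is the genus of the pattern relative to the solid torus.
= 9 + 3 * 10
= 9 + 30 = 39

39


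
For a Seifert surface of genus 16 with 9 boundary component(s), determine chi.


chi = 2 - 2g - b
= 2 - 2*16 - 9
= 2 - 32 - 9 = -39

-39


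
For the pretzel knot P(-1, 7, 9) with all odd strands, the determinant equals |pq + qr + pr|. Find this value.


Step 1: Compute pq + qr + pr.
pq = (-1)*7 = -7
qr = 7*9 = 63
pr = (-1)*9 = -9
pq + qr + pr = -7 + 63 + (-9) = 47
Step 2: Take absolute value.
det(P(-1,7,9)) = |47| = 47

47


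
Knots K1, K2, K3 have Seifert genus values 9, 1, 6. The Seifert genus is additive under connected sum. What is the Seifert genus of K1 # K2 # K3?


The Seifert genus is additive under connected sum.
Seifert genus(K1 # K2 # K3) = (9) + (1) + (6)
= 16

16


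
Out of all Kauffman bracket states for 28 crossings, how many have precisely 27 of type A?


We choose which 27 of 28 crossings get A-smoothings.
C(28, 27) = 28! / (27! * 1!)
= 28

28


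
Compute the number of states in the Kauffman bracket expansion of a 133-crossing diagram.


Each crossing contributes 2 choices (A-smoothing or B-smoothing).
Total states = 2^133 = 10889035741470030830827987437816582766592

10889035741470030830827987437816582766592


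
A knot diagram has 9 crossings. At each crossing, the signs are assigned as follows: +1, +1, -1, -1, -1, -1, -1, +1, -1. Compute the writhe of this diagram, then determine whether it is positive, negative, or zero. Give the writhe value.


Step 1: Count positive crossings (+1).
Positive crossings: 3
Step 2: Count negative crossings (-1).
Negative crossings: 6
Step 3: Writhe = (positive) - (negative)
w = 3 - 6 = -3
Step 4: |w| = 3, and w is negative

-3


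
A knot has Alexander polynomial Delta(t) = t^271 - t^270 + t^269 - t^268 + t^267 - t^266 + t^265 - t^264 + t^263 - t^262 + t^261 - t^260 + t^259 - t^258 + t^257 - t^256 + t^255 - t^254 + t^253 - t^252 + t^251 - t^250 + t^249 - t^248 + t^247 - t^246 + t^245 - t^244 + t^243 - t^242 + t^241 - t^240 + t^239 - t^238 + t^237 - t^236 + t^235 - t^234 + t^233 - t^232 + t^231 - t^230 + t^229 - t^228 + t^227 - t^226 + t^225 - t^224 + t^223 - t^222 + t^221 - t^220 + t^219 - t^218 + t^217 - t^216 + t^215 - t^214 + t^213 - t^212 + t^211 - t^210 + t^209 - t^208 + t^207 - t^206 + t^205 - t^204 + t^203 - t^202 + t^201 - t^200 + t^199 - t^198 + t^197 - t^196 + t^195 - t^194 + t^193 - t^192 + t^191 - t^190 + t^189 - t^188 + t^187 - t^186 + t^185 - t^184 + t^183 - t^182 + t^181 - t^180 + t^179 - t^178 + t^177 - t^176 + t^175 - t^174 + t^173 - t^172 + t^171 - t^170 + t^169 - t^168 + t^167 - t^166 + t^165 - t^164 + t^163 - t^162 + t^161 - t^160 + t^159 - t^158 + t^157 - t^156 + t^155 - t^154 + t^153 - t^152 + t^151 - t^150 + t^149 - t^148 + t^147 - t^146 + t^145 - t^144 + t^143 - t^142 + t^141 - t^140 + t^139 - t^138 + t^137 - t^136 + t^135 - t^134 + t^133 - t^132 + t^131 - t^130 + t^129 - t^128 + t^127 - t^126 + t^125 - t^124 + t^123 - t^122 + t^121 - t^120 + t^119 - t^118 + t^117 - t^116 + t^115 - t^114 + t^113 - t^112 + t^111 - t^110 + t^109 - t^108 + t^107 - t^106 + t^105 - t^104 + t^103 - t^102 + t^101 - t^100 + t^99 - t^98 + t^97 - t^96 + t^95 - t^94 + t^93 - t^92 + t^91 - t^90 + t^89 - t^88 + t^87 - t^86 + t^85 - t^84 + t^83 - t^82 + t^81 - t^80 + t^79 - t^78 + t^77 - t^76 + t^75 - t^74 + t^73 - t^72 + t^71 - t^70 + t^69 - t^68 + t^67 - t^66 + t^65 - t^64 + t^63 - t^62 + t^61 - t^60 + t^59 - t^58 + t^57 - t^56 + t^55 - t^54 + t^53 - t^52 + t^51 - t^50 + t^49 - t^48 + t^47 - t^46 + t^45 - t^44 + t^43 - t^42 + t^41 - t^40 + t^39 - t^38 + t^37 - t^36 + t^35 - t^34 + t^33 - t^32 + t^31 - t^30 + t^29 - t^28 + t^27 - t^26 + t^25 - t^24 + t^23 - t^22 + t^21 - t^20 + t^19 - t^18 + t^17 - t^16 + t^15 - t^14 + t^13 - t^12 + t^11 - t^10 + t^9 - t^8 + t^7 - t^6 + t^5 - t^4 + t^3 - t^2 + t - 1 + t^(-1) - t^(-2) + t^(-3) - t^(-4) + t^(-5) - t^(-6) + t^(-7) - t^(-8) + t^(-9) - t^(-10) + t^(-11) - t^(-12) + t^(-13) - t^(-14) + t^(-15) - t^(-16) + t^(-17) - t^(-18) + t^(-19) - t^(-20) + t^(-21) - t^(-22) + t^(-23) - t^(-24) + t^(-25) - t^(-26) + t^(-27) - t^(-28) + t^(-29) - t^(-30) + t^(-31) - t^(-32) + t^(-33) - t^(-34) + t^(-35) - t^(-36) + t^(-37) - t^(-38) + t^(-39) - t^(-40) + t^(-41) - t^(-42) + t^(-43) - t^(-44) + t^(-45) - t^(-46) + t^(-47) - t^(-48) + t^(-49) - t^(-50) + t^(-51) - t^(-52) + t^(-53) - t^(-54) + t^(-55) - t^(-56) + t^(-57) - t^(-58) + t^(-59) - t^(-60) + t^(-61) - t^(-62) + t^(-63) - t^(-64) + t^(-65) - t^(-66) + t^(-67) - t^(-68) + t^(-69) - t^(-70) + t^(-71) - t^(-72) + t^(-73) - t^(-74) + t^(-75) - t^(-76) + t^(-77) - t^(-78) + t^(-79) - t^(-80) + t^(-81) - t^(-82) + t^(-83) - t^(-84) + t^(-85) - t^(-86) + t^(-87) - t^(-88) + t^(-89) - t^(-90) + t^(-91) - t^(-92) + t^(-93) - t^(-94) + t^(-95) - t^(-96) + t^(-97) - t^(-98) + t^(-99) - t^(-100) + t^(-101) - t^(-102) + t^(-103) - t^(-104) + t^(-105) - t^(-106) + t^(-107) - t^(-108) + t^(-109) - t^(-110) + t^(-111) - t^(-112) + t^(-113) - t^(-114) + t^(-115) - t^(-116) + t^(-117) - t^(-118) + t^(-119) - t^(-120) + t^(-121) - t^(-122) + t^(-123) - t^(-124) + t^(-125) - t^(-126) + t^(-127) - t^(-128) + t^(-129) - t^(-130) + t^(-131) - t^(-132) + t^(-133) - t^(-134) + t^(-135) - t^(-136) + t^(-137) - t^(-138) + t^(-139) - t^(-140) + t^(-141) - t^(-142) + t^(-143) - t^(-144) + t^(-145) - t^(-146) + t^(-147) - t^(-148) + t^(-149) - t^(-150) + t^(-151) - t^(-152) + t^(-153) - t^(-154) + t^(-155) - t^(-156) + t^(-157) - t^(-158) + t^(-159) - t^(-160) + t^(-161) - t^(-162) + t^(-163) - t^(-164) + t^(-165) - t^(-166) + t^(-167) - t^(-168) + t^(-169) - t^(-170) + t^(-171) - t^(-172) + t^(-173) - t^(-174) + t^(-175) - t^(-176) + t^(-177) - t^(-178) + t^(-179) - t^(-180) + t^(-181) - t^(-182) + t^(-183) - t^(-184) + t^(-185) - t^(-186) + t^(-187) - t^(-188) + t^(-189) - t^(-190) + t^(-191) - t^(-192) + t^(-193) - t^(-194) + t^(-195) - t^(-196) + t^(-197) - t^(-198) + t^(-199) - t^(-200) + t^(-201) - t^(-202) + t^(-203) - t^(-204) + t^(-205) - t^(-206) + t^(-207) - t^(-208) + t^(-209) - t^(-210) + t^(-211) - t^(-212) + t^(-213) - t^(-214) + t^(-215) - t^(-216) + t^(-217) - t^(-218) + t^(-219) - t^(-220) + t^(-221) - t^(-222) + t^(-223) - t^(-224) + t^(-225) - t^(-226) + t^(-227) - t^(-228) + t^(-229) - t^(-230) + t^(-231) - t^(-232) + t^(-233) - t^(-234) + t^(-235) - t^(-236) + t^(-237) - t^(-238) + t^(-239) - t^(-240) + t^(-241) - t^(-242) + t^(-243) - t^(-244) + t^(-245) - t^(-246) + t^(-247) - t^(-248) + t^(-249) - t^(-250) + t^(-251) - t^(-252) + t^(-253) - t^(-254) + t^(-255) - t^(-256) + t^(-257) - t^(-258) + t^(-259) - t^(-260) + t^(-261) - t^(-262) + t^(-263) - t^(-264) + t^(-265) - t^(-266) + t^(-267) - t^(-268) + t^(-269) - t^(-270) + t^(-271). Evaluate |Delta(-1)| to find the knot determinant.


Step 1: The polynomial has 543 terms with alternating signs, exponents from 271 down to -271.
Step 2: Substitute t = -1. The i-th term has coefficient (-1)^i and exponent (m-i),
  so its value is (-1)^i * (-1)^(m-i) = (-1)^m = -1 for every i.
Step 3: All 543 terms equal -1, so Delta(-1) = 543 * (-1) = -543
Step 4: |Delta(-1)| = 543

543


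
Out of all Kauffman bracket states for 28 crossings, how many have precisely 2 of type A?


We choose which 2 of 28 crossings get A-smoothings.
C(28, 2) = 28! / (2! * 26!)
= 378

378


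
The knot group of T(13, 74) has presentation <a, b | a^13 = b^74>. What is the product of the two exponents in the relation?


The relation is a^13 = b^74.
Product of exponents = 13 * 74
= 962

962


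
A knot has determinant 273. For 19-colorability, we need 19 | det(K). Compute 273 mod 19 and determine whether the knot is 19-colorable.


Step 1: A knot is p-colorable if and only if p divides its determinant.
Step 2: Compute 273 mod 19.
273 = 14 * 19 + 7
Step 3: 273 mod 19 = 7
Step 4: The knot is 19-colorable: no

7


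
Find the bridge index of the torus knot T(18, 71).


The bridge number of T(p,q) is min(p,q).
min(18, 71) = 18

18


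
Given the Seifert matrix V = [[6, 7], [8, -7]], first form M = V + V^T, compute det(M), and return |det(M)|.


Step 1: Form V + V^T where V = [[6, 7], [8, -7]]
  V^T = [[6, 8], [7, -7]]
  V + V^T = [[12, 15], [15, -14]]
Step 2: det(V + V^T) = 12*(-14) - 15*15
  = -168 - 225 = -393
Step 3: Knot determinant = |det(V + V^T)| = |-393| = 393

393


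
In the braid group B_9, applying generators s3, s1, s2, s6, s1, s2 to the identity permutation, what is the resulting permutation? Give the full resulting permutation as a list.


Starting with identity [1, 2, 3, 4, 5, 6, 7, 8, 9].
Apply generators in sequence:
  After s3: [1, 2, 4, 3, 5, 6, 7, 8, 9]
  After s1: [2, 1, 4, 3, 5, 6, 7, 8, 9]
  After s2: [2, 4, 1, 3, 5, 6, 7, 8, 9]
  After s6: [2, 4, 1, 3, 5, 7, 6, 8, 9]
  After s1: [4, 2, 1, 3, 5, 7, 6, 8, 9]
  After s2: [4, 1, 2, 3, 5, 7, 6, 8, 9]
Final permutation: [4, 1, 2, 3, 5, 7, 6, 8, 9]

[4, 1, 2, 3, 5, 7, 6, 8, 9]


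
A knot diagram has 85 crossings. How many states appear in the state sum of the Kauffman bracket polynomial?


Each crossing contributes 2 choices (A-smoothing or B-smoothing).
Total states = 2^85 = 38685626227668133590597632

38685626227668133590597632


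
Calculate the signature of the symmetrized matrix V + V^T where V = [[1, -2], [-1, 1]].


Step 1: V + V^T = [[2, -3], [-3, 2]]
Step 2: trace = 4, det = -5
Step 3: Discriminant = 4^2 - 4*(-5) = 36
Step 4: Eigenvalues: 5, -1
Step 5: Signature = (# positive eigenvalues) - (# negative eigenvalues) = 0

0


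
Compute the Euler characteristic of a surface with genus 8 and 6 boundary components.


chi = 2 - 2g - b
= 2 - 2*8 - 6
= 2 - 16 - 6 = -20

-20


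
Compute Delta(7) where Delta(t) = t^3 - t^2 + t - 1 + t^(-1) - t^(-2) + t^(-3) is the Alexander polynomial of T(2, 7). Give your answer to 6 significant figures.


Substituting t = 7 into Delta(t) = t^3 - t^2 + t - 1 + t^(-1) - t^(-2) + t^(-3):
Term values: (343) + (-49) + (7) + (-1) + (0.142857) + (-0.0204082) + (0.00291545)
Sum = 300.1253644
Rounded to 6 significant figures: 300.125

300.125


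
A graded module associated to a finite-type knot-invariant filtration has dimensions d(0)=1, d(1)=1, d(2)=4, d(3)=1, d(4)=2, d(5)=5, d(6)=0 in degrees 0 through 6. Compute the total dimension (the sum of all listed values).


Total dimension = d(0) + d(1) + ... + d(6)
= 1 + 1 + 4 + 1 + 2 + 5 + 0
= 14

14


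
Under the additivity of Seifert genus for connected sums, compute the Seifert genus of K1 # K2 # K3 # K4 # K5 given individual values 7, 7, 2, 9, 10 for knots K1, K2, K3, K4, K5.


The Seifert genus is additive under connected sum.
Seifert genus(K1 # K2 # K3 # K4 # K5) = (7) + (7) + (2) + (9) + (10)
= 35

35


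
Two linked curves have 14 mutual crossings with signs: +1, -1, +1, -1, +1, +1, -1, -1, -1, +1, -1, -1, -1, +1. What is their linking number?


Step 1: Count positive crossings: 6
Step 2: Count negative crossings: 8
Step 3: Sum of signs = 6 - 8 = -2
Step 4: Linking number = sum/2 = -2/2 = -1

-1


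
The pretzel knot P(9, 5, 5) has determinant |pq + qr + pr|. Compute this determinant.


Step 1: Compute pq + qr + pr.
pq = 9*5 = 45
qr = 5*5 = 25
pr = 9*5 = 45
pq + qr + pr = 45 + 25 + 45 = 115
Step 2: Take absolute value.
det(P(9,5,5)) = |115| = 115

115


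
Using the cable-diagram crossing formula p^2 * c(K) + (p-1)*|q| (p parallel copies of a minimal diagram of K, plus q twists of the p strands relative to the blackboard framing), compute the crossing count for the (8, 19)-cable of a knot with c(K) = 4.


Step 1: Each of the c(K) crossings of the companion diagram becomes p*p = p^2 crossings among the p parallel strands, and each of the |q| twists s_1 s_2 ... s_(p-1) adds (p-1) crossings.
  Crossings = p^2 * c(K) + (p-1)*|q|
Step 2: = 8^2 * 4 + (8-1)*19
Step 3: = 64*4 + 7*19
Step 4: = 256 + 133 = 389

389


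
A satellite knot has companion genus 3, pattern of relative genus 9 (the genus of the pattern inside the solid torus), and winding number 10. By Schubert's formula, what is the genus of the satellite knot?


Schubert: g(satellite) = g_rel(pattern) + |winding| * g(companion),
where g_rel(pattern) is the genus of the pattern relative to the solid torus.
= 9 + 10 * 3
= 9 + 30 = 39

39


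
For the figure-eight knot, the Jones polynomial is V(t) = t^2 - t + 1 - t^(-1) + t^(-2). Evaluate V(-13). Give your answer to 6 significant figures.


Substituting t = -13 into V(t) = t^2 - t + 1 - t^(-1) + t^(-2):
  (+)t^(2) = 169
  (-)t^(1) = 13
  (+)t^(0) = 1
  (-)t^(-1) = 0.0769231
  (+)t^(-2) = 0.00591716
Sum = (169) + (13) + (1) + (0.0769231) + (0.00591716)
= 183.0828402
Rounded to 6 significant figures: 183.083

183.083


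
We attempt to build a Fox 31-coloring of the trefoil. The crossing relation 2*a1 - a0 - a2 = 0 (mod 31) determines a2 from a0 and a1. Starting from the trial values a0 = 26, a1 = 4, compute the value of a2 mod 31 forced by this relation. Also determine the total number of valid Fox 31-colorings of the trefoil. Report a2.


Step 1: Apply the given crossing relation 2*a1 - a0 - a2 = 0 (mod 31).
  a2 = 2*a1 - a0 mod 31
  a2 = 2*4 - 26 mod 31
  a2 = 8 - 26 mod 31
  a2 = -18 mod 31 = 13
Step 2: The trefoil has determinant 3.
  Number of Fox p-colorings (p prime) is p^2 if p = 3, else p.
  Since 31 does not divide 3, only trivial (constant) colorings exist.
  (So the trial a0 = 26, a1 = 4 with a0 != a1 does NOT extend to a valid coloring of the whole trefoil: the other two crossing relations require 3*(a1 - a0) = 0 (mod 31), which fails.)
  Total colorings = 31
Step 3: a2 = 13, total Fox 31-colorings = 31

13


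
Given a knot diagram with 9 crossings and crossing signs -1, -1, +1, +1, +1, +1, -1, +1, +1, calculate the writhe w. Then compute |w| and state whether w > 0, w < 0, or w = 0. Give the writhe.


Step 1: Count positive crossings (+1).
Positive crossings: 6
Step 2: Count negative crossings (-1).
Negative crossings: 3
Step 3: Writhe = (positive) - (negative)
w = 6 - 3 = 3
Step 4: |w| = 3, and w is positive

3


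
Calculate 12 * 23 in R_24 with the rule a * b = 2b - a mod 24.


12 * 23 = 2*23 - 12 mod 24
= 46 - 12 mod 24
= 34 mod 24 = 10

10


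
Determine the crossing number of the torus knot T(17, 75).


For a torus knot T(p, q) with gcd(p,q)=1,
the crossing number is min(p*(q-1), q*(p-1)).
p*(q-1) = 17*74 = 1258
q*(p-1) = 75*16 = 1200
min(1258, 1200) = 1200

1200


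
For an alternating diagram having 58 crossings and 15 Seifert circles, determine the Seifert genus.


For alternating knots, g = (c - s + 1)/2.
= (58 - 15 + 1)/2
= 44/2 = 22

22


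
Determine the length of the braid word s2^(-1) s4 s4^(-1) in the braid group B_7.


The word length counts the number of generators (including inverses).
Listing each generator: s2^(-1), s4, s4^(-1)
There are 3 generators in this braid word.

3


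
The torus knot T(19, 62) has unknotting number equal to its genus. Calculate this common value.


For a torus knot T(p,q), both the unknotting number and genus equal (p-1)(q-1)/2.
= (19-1)(62-1)/2
= 18*61/2
= 1098/2 = 549

549


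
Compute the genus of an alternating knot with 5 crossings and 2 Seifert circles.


For alternating knots, g = (c - s + 1)/2.
= (5 - 2 + 1)/2
= 4/2 = 2

2


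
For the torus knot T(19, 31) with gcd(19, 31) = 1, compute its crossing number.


For a torus knot T(p, q) with gcd(p,q)=1,
the crossing number is min(p*(q-1), q*(p-1)).
p*(q-1) = 19*30 = 570
q*(p-1) = 31*18 = 558
min(570, 558) = 558

558


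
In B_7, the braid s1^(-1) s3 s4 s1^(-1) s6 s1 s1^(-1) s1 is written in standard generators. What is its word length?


The word length counts the number of generators (including inverses).
Listing each generator: s1^(-1), s3, s4, s1^(-1), s6, s1, s1^(-1), s1
There are 8 generators in this braid word.

8


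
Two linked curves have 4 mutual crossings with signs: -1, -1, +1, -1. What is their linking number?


Step 1: Count positive crossings: 1
Step 2: Count negative crossings: 3
Step 3: Sum of signs = 1 - 3 = -2
Step 4: Linking number = sum/2 = -2/2 = -1

-1


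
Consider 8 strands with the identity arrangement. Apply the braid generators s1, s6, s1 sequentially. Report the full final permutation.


Starting with identity [1, 2, 3, 4, 5, 6, 7, 8].
Apply generators in sequence:
  After s1: [2, 1, 3, 4, 5, 6, 7, 8]
  After s6: [2, 1, 3, 4, 5, 7, 6, 8]
  After s1: [1, 2, 3, 4, 5, 7, 6, 8]
Final permutation: [1, 2, 3, 4, 5, 7, 6, 8]

[1, 2, 3, 4, 5, 7, 6, 8]


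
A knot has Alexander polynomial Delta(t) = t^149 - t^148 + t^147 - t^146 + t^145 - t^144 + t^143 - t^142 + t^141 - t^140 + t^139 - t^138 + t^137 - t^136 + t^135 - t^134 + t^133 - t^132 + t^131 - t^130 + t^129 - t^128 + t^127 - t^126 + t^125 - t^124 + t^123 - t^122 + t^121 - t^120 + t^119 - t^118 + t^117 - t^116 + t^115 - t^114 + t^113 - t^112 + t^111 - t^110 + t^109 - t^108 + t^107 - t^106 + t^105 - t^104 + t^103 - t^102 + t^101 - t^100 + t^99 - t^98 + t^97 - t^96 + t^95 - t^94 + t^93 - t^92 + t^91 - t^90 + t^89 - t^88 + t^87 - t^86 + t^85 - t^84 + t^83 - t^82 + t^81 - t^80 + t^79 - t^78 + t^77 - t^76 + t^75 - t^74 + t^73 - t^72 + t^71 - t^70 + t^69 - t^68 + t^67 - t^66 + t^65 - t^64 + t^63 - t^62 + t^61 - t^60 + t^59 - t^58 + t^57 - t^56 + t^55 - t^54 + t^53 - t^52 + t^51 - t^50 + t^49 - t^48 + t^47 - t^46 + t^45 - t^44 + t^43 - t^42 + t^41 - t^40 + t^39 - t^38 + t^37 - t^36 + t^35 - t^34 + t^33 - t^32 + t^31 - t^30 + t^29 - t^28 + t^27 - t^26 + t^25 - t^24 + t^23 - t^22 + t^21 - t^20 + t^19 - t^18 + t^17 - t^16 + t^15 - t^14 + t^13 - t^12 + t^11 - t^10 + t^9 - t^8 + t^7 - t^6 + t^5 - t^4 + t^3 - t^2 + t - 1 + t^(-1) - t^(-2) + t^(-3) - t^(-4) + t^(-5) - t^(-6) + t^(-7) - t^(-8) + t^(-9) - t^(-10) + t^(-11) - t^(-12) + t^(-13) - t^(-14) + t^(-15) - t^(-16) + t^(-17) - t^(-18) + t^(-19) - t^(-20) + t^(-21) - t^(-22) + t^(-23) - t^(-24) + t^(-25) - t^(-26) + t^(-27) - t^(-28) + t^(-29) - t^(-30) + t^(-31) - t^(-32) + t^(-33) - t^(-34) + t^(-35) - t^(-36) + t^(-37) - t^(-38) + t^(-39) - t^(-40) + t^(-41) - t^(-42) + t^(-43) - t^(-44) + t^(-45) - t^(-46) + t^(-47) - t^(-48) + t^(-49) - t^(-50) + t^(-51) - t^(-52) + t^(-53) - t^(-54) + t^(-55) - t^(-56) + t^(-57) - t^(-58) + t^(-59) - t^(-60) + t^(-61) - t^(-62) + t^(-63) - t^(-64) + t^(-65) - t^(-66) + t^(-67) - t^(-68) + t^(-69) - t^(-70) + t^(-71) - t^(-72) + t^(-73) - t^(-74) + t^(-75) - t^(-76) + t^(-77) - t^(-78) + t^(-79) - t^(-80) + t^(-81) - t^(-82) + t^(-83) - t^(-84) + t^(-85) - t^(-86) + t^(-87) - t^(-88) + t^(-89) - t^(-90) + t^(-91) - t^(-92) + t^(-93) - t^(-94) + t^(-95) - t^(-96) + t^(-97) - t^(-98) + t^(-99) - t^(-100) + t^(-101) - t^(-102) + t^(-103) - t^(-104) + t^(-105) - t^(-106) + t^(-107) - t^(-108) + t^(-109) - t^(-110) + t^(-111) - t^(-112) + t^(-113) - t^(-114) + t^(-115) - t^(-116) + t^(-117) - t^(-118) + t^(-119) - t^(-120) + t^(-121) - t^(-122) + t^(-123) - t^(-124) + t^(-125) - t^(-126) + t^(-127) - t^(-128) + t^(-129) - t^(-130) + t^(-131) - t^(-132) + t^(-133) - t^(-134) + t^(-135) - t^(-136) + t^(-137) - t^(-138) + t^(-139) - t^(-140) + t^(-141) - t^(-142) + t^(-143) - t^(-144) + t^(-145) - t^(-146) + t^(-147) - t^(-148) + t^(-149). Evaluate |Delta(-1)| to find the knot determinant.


Step 1: The polynomial has 299 terms with alternating signs, exponents from 149 down to -149.
Step 2: Substitute t = -1. The i-th term has coefficient (-1)^i and exponent (m-i),
  so its value is (-1)^i * (-1)^(m-i) = (-1)^m = -1 for every i.
Step 3: All 299 terms equal -1, so Delta(-1) = 299 * (-1) = -299
Step 4: |Delta(-1)| = 299

299
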